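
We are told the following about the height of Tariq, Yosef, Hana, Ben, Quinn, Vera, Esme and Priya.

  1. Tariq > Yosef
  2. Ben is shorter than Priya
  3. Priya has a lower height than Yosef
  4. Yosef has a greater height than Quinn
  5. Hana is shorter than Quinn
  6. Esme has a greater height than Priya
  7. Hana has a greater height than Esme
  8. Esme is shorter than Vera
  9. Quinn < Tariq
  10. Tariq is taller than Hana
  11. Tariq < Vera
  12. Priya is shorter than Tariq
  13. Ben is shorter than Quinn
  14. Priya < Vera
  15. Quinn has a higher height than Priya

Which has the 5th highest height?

Hana

Piecing the relations together gives one ordering: Ben < Priya < Esme < Hana < Quinn < Yosef < Tariq < Vera.
Counting 5 from the largest end gives Hana.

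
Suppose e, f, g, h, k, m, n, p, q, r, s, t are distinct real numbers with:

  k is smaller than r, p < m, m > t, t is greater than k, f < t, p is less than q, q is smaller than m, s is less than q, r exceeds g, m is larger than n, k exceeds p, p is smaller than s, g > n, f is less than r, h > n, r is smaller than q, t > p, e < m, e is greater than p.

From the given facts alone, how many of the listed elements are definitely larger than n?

5

The elements the relations force above n are h, g, r, q, m — no chain reaches any other.
That is 5.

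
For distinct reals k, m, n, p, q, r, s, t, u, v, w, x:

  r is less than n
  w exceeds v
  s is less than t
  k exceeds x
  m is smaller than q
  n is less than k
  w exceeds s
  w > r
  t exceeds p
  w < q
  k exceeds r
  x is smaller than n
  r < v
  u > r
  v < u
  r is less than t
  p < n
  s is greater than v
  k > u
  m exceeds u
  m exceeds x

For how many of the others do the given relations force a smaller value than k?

6

Directly below k: r, u, x, n.
One step further: p, v (6 so far).
No other element is forced below k by the given relations, so the count is 6.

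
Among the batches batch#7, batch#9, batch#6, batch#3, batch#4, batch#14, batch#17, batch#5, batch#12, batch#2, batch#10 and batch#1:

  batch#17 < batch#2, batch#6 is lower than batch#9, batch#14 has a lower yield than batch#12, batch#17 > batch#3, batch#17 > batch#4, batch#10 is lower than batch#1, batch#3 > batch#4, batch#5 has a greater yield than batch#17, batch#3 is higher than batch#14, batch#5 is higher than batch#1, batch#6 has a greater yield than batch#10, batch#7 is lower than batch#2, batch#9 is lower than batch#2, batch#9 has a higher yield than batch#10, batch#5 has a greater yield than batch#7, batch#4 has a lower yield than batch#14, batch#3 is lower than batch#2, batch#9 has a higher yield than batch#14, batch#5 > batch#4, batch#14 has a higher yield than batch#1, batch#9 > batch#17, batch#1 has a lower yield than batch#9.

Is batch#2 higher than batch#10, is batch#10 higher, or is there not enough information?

batch#2

Link the given pairs in sequence: batch#10 < batch#1; batch#1 < batch#14; batch#14 < batch#3; batch#3 < batch#17; batch#17 < batch#9; batch#9 < batch#2.
Together: batch#10 < batch#1 < batch#14 < batch#3 < batch#17 < batch#9 < batch#2.
So batch#2 is higher.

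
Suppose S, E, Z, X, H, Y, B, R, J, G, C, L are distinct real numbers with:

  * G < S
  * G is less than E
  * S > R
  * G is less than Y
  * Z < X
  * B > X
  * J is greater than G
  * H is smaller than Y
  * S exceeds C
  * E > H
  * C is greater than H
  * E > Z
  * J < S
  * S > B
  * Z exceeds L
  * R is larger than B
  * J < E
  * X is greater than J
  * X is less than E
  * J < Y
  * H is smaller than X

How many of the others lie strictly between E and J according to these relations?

1

The relations place J below E. An element lies strictly between them when it is forced above J and also forced below E.
Above J: {X, B, Y, R, S}. Below E: {L, H, G, Z, X}.
Intersection: {X} — 1.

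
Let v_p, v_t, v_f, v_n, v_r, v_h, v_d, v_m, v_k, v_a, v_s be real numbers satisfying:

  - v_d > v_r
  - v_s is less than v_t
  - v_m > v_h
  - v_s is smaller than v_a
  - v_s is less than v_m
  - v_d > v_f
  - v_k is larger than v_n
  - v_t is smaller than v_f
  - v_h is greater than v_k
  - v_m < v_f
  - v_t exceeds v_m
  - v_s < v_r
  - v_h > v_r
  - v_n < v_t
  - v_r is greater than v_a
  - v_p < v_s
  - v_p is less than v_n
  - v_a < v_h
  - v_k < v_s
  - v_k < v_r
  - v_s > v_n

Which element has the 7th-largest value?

v_a

Piecing the relations together gives one ordering: v_p < v_n < v_k < v_s < v_a < v_r < v_h < v_m < v_t < v_f < v_d.
The 7th largest is v_a.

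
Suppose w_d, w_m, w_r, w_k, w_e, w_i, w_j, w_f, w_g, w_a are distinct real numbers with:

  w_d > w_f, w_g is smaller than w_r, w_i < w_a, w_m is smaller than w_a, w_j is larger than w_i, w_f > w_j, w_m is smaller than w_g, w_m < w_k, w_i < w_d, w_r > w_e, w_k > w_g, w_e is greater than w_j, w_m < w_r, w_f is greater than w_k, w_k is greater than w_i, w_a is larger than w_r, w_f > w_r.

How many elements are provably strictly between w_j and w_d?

Chaining upward from w_j reaches: w_e, w_r, w_f, w_a.
Chaining downward from w_d reaches: w_i, w_m, w_e, w_g, w_k, w_r, w_f.
Strictly between w_j and w_d are those in both lists: w_e, w_r, w_f — 3 elements.

3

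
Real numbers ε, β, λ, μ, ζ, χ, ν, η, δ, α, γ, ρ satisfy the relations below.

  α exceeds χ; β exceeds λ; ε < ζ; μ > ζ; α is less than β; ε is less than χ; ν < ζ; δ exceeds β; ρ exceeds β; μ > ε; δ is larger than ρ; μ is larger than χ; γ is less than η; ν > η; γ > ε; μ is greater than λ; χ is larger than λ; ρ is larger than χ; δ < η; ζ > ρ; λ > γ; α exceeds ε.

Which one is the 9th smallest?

η

The consecutive relations fix a unique order: ε < γ < λ < χ < α < β < ρ < δ < η < ν < ζ < μ.
Counting 9 from the smallest end gives η.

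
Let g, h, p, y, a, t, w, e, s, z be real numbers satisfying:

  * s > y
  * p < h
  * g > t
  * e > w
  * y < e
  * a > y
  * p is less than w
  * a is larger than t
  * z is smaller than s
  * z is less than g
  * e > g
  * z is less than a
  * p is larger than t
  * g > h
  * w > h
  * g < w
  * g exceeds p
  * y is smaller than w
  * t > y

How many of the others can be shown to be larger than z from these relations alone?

5

The elements the relations force above z are a, s, g, w, e — no chain reaches any other.
That is 5.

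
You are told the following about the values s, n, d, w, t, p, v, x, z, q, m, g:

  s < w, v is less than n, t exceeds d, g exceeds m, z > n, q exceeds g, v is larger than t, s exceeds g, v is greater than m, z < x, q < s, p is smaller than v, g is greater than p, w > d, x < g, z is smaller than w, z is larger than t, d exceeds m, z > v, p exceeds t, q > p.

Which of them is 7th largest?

n

The consecutive relations fix a unique order: m < d < t < p < v < n < z < x < g < q < s < w.
Counting 7 from the largest end gives n.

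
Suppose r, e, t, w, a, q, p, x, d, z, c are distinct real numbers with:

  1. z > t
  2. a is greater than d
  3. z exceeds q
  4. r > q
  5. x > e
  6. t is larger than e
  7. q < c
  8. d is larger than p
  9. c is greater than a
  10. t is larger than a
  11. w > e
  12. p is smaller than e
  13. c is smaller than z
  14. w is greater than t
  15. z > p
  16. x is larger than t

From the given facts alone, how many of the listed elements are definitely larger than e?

4

Directly above e: t, x, w.
One step further: z (4 so far).
No other element is forced above e by the given relations, so the count is 4.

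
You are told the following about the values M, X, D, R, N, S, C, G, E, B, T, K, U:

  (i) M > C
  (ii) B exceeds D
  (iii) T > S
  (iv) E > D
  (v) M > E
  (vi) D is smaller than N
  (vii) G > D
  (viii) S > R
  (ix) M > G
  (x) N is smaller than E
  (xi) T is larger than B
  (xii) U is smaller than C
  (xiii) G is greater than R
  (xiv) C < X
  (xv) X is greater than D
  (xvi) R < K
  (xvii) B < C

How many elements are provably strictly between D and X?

2

Chaining upward from D reaches: B, G, N, C, E, M, T.
Chaining downward from X reaches: B, U, C.
Strictly between D and X are those in both lists: B, C — 2 elements.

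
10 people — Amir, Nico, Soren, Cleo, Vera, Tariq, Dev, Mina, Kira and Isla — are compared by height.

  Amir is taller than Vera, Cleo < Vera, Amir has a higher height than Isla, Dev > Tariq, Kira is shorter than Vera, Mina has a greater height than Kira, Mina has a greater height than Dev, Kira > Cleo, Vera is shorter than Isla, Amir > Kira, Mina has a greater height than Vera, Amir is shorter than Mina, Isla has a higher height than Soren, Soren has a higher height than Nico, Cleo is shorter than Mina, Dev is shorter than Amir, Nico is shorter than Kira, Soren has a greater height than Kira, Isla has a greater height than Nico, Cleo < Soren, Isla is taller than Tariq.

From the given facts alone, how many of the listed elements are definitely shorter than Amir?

The elements the relations force below Amir are Tariq, Cleo, Nico, Kira, Soren, Vera, Dev, Isla — no chain reaches any other.
That is 8.

8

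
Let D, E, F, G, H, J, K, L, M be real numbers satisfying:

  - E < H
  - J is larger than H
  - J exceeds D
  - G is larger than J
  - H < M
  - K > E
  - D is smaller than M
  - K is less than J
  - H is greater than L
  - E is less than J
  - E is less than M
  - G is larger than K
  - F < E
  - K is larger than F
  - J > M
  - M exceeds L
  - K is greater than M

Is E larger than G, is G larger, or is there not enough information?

Chaining the given relations: E < H < M < K < J < G.
So G is larger.

G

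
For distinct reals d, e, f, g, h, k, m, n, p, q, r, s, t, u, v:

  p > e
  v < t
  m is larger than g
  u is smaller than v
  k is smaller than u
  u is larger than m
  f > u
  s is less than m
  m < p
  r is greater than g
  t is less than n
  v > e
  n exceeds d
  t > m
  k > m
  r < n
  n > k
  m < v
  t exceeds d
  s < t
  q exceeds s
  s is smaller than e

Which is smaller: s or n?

s

The relevant relations are s < m; m < k; k < u; u < v; v < t; t < n.
Together: s < m < k < u < v < t < n.
So s < n; s is the smaller of the two.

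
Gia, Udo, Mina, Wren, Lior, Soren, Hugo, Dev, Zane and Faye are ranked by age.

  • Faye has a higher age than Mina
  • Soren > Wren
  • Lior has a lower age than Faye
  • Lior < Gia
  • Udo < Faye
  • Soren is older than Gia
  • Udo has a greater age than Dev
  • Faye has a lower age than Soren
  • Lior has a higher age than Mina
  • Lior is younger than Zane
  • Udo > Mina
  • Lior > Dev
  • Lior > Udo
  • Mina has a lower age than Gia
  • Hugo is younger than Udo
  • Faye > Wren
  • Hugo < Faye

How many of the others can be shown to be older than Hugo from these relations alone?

6

Directly above Hugo: Udo, Faye.
One step further: Lior, Soren (4 so far).
One step further: Gia, Zane (6 so far).
Nothing else is reachable above Hugo; 6 in all.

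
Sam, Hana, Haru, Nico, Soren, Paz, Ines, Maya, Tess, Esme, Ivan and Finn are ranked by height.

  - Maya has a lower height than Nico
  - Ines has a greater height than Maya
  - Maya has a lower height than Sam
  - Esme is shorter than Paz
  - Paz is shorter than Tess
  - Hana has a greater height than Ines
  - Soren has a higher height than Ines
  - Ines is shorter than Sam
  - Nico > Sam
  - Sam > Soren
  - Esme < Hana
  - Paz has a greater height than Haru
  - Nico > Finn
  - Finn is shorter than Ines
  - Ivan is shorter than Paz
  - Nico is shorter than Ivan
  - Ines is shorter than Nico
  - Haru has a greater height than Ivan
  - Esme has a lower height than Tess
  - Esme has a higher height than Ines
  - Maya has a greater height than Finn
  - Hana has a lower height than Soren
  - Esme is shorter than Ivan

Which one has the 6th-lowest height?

Soren

Chaining the given pairs: Finn < Maya < Ines < Esme < Hana < Soren < Sam < Nico < Ivan < Haru < Paz < Tess.
The 6th smallest is Soren.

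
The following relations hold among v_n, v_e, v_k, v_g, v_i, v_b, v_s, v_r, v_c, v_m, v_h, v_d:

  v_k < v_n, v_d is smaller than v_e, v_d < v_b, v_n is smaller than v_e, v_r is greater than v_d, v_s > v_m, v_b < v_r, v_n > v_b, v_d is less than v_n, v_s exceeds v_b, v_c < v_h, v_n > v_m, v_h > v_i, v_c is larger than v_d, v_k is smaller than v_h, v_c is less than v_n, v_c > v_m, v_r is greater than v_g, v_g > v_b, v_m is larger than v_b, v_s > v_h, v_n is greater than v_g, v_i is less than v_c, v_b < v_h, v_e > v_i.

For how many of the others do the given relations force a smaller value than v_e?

Directly below v_e: v_d, v_i, v_n.
One step further: v_b, v_g, v_m, v_c, v_k (8 so far).
No other element is forced below v_e by the given relations, so the count is 8.

8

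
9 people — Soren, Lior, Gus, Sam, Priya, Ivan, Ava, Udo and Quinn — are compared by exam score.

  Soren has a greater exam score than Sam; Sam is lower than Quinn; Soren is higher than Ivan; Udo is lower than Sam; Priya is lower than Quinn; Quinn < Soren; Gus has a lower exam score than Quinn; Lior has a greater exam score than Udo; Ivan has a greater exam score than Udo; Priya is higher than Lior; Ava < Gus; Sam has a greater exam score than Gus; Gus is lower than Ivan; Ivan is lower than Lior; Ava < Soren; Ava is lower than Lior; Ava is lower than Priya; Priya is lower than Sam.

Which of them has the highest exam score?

Soren

Chaining downward from Soren: directly below it, Ava, Ivan, Sam, Quinn; then Udo, Gus, Priya; then Lior.
That covers every other element, and nothing is given above Soren, so Soren is the highest exam score.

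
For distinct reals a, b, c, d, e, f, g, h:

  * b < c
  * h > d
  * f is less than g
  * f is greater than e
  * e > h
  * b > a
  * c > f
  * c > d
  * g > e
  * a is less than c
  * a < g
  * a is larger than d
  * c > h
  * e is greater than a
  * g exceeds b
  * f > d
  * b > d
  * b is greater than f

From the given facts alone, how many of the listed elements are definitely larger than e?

4

The elements the relations force above e are f, b, c, g — no chain reaches any other.
That is 4.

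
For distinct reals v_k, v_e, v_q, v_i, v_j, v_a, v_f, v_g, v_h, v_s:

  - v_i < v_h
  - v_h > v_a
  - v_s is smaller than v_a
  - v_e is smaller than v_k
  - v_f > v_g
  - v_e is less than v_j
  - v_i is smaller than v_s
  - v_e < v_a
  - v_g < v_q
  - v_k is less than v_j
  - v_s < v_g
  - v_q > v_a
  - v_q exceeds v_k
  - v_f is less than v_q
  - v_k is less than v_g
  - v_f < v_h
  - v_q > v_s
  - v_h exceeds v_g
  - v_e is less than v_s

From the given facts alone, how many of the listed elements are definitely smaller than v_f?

5

Directly below v_f: v_g.
One step further: v_k, v_s (3 so far).
One step further: v_i, v_e (5 so far).
No other element is forced below v_f by the given relations, so the count is 5.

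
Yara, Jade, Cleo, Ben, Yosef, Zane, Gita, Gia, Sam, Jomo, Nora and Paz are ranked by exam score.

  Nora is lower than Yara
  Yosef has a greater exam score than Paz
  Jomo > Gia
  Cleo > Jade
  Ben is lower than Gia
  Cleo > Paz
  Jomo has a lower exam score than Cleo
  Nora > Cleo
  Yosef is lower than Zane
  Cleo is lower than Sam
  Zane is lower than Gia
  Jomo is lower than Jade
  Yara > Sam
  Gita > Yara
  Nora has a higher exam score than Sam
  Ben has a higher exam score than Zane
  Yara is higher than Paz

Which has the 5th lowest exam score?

Gia

Chaining the given pairs: Paz < Yosef < Zane < Ben < Gia < Jomo < Jade < Cleo < Sam < Nora < Yara < Gita.
Counting 5 from the smallest end gives Gia.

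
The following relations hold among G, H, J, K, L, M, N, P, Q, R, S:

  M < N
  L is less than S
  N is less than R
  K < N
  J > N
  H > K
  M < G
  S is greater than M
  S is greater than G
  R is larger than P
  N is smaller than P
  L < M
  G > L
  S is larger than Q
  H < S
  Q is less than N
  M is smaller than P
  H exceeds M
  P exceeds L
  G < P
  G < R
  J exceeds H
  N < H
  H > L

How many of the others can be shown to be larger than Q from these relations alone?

6

Directly above Q: N, S.
One step further: H, J, P, R (6 so far).
No other element is forced above Q by the given relations, so the count is 6.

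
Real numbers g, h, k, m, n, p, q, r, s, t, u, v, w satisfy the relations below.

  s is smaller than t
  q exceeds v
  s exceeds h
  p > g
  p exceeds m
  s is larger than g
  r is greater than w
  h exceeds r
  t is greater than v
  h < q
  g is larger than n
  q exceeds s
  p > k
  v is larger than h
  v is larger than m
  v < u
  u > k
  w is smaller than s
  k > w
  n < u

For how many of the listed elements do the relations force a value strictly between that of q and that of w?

Chaining upward from w reaches: r, h, k, v, p, s, u, t.
Chaining downward from q reaches: r, h, n, m, g, v, s.
Strictly between w and q are those in both lists: r, h, v, s — 4 elements.

4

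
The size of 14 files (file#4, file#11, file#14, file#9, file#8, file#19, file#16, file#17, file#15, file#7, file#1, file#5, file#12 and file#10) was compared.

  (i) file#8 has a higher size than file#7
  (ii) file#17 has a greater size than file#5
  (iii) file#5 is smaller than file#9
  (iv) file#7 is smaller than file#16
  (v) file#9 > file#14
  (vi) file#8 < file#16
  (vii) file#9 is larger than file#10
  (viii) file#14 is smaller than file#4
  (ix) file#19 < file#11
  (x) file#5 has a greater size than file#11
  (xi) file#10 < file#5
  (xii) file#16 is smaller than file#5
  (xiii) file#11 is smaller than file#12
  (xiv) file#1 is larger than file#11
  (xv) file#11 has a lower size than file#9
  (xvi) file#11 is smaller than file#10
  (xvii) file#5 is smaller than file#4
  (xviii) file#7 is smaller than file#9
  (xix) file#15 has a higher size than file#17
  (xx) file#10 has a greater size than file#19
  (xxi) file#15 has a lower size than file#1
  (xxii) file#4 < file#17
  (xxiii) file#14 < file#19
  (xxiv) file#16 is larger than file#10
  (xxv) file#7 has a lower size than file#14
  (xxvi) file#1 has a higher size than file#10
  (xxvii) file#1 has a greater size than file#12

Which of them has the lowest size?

file#14 is not least since file#7 < file#14; file#8 is not least since file#7 < file#8; file#19 is not least since file#14 < file#19; file#11 is not least since file#19 < file#11; file#10 is not least since file#11 < file#10; file#16 is not least since file#10 < file#16; file#12 is not least since file#11 < file#12; file#5 is not least since file#16 < file#5; file#4 is not least since file#5 < file#4; file#17 is not least since file#4 < file#17; file#15 is not least since file#17 < file#15; file#1 is not least since file#11 < file#1; file#9 is not least since file#10 < file#9.
Only file#7 has nothing below it, so file#7 is the lowest size.

file#7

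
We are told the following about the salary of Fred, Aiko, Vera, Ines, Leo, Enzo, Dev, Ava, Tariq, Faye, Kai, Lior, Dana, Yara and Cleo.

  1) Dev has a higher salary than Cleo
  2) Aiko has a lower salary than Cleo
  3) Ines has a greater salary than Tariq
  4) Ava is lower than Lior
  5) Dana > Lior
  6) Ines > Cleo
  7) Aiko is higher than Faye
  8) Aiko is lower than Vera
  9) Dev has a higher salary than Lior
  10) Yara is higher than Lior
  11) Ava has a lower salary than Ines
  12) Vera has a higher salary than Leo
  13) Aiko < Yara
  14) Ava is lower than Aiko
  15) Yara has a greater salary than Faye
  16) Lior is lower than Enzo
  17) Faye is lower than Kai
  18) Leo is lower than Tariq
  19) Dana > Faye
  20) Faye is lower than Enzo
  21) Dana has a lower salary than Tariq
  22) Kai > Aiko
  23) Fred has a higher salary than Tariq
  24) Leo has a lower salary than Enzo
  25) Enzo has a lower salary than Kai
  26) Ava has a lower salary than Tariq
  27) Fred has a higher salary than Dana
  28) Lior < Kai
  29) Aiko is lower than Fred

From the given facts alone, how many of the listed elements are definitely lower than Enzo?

The elements the relations force below Enzo are Leo, Faye, Ava, Lior — no chain reaches any other.
That is 4.

4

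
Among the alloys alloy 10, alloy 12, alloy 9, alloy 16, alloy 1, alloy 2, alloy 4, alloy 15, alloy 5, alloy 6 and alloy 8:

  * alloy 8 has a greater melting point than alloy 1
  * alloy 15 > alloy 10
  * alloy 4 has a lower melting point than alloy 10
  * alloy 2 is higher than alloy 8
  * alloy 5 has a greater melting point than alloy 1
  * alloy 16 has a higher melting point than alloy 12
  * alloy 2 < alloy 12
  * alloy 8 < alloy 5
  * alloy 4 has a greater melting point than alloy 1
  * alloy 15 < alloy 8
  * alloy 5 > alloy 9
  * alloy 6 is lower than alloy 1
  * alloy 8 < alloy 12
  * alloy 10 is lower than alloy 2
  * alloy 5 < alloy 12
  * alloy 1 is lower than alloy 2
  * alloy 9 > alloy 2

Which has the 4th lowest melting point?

alloy 10

Piecing the relations together gives one ordering: alloy 6 < alloy 1 < alloy 4 < alloy 10 < alloy 15 < alloy 8 < alloy 2 < alloy 9 < alloy 5 < alloy 12 < alloy 16.
Counting 4 from the smallest end gives alloy 10.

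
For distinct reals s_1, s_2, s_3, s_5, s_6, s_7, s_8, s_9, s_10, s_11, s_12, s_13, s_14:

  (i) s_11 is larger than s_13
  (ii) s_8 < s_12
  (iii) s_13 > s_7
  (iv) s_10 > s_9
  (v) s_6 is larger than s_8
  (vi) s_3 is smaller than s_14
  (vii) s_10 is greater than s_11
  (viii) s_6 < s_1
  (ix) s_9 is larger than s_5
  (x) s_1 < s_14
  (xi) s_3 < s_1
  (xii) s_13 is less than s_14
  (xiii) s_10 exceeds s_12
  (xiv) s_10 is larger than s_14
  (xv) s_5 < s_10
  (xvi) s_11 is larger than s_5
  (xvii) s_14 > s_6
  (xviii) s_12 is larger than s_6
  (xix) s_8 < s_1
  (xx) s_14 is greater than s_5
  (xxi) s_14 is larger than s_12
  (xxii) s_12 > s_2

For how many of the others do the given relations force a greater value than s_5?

The elements the relations force above s_5 are s_9, s_11, s_14, s_10 — no chain reaches any other.
That is 4.

4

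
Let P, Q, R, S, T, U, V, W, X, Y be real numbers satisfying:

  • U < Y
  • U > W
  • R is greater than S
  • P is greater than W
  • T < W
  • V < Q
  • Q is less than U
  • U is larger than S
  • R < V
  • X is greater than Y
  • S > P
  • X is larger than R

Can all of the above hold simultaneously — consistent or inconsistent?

consistent

Every relation is compatible with T < W < P < S < R < V < Q < U < Y < X; the set is consistent.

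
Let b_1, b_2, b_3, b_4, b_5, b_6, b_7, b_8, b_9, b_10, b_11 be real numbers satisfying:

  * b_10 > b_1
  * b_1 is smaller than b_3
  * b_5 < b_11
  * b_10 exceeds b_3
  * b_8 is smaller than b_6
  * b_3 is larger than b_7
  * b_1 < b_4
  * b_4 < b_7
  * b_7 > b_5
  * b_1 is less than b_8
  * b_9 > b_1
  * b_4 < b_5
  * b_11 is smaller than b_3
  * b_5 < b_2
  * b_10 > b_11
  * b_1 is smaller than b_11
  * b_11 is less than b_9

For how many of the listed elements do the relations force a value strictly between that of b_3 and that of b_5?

2

The relations place b_5 below b_3. An element lies strictly between them when it is forced above b_5 and also forced below b_3.
Above b_5: {b_11, b_2, b_7, b_9, b_10}. Below b_3: {b_1, b_4, b_11, b_7}.
Intersection: {b_11, b_7} — 2.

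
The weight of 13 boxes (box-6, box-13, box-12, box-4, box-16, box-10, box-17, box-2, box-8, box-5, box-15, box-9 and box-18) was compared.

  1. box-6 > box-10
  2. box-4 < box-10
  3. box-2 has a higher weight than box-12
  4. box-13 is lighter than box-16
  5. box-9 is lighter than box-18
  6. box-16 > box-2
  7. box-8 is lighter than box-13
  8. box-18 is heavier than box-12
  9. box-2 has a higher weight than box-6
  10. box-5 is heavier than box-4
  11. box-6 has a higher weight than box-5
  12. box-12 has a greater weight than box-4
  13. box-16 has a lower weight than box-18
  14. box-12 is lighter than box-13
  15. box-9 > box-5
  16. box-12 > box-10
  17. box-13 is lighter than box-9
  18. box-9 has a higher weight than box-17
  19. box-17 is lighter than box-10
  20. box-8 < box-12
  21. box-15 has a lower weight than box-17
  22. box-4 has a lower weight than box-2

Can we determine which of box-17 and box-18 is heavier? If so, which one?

The relevant relations are box-17 < box-10; box-10 < box-6; box-6 < box-2; box-2 < box-16; box-16 < box-18.
Together: box-17 < box-10 < box-6 < box-2 < box-16 < box-18.
So box-18 is heavier.

box-18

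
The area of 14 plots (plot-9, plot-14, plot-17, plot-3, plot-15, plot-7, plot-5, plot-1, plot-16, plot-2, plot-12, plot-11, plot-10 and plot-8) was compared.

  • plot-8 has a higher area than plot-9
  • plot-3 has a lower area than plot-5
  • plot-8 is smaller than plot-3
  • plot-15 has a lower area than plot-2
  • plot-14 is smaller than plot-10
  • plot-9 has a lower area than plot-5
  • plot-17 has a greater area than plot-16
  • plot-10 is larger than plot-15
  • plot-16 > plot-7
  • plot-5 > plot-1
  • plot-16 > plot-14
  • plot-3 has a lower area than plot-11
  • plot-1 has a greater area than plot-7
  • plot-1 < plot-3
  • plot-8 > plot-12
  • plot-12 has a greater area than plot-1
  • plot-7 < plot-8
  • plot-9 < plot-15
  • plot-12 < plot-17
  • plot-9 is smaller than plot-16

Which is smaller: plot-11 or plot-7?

plot-7

plot-7 < plot-1 and plot-1 < plot-12 give plot-7 < plot-12.
With plot-12 < plot-8: plot-7 < plot-1 < plot-12 < plot-8.
Then plot-8 < plot-3 extends the chain to plot-3.
Then plot-3 < plot-11 extends the chain to plot-11.
So plot-7 < plot-11; plot-7 is the smaller of the two.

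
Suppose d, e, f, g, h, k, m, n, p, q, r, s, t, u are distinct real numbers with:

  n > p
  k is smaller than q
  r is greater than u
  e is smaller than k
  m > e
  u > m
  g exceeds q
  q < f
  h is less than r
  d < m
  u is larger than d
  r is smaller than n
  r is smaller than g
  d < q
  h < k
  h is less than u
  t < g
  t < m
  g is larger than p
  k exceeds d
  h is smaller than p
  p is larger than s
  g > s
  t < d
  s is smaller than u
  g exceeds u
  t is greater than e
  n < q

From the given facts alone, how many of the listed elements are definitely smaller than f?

The elements the relations force below f are e, t, h, d, m, k, s, p, u, r, n, q — no chain reaches any other.
That is 12.

12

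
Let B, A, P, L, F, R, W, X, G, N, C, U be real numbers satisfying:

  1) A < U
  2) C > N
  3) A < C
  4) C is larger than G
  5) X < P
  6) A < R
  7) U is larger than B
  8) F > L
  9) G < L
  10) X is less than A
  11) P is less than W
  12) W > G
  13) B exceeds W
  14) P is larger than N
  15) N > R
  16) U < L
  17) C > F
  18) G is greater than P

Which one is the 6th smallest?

Chaining the given pairs: X < A < R < N < P < G < W < B < U < L < F < C.
Counting 6 from the smallest end gives G.

G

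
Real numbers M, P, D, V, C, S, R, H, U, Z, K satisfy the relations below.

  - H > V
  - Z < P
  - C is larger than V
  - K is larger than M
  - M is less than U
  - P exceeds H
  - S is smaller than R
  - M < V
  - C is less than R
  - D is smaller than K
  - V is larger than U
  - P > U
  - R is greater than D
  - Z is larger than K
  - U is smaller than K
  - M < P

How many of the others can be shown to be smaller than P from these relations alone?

7

Directly below P: M, U, Z, H.
One step further: V, K (6 so far).
One step further: D (7 so far).
No other element is forced below P by the given relations, so the count is 7.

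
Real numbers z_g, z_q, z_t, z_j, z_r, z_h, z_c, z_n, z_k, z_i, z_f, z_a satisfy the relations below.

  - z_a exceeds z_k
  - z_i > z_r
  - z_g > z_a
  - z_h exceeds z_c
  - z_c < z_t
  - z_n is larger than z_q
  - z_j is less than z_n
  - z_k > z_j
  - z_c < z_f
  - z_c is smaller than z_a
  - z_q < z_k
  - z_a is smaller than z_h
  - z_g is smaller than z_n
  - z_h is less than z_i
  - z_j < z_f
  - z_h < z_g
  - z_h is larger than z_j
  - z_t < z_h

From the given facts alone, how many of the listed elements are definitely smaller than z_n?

8

From z_n the given relations immediately reach z_q, z_j, z_g.
From those, z_a, z_h — 5 in total.
From those, z_k, z_c, z_t — 8 in total.
No other element is forced below z_n by the given relations, so the count is 8.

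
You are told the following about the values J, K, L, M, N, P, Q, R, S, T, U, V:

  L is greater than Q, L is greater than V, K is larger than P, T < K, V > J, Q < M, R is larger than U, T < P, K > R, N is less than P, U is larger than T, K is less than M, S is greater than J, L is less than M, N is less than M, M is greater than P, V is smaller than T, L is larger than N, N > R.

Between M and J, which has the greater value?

Chaining the given relations: J < V < T < U < R < N < P < K < M.
So J < M; M is the larger of the two.

M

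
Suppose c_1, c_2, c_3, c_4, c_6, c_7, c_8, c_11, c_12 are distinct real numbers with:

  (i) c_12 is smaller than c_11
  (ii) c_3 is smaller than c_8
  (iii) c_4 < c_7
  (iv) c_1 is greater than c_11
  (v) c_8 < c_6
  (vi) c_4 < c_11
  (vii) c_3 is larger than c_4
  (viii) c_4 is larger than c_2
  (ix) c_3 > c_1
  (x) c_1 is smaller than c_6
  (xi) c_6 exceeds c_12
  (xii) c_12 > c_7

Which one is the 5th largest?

Piecing the relations together gives one ordering: c_2 < c_4 < c_7 < c_12 < c_11 < c_1 < c_3 < c_8 < c_6.
Counting 5 from the largest end gives c_11.

c_11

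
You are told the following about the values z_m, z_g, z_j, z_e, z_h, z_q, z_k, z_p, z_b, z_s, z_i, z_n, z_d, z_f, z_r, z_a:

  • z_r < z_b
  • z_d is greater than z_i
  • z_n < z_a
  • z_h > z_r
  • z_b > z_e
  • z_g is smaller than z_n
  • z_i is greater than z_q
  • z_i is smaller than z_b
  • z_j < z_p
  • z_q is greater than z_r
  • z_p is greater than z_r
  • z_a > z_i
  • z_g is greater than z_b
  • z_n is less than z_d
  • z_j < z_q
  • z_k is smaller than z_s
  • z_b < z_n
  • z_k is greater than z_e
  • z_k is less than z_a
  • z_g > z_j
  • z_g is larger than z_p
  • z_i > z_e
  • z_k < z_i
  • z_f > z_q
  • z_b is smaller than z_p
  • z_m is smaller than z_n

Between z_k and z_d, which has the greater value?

z_d

Link the given pairs in sequence: z_k < z_i; z_i < z_b; z_b < z_p; z_p < z_g; z_g < z_n; z_n < z_d.
Together: z_k < z_i < z_b < z_p < z_g < z_n < z_d.
So z_k < z_d; z_d is the larger of the two.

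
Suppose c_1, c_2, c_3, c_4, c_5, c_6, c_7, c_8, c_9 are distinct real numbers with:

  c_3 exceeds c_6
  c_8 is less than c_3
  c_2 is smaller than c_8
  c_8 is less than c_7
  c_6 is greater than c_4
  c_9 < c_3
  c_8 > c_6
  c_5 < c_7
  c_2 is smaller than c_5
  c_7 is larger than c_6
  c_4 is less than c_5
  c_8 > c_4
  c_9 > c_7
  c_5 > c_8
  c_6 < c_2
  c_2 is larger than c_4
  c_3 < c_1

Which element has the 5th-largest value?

Piecing the relations together gives one ordering: c_4 < c_6 < c_2 < c_8 < c_5 < c_7 < c_9 < c_3 < c_1.
The 5th largest is c_5.

c_5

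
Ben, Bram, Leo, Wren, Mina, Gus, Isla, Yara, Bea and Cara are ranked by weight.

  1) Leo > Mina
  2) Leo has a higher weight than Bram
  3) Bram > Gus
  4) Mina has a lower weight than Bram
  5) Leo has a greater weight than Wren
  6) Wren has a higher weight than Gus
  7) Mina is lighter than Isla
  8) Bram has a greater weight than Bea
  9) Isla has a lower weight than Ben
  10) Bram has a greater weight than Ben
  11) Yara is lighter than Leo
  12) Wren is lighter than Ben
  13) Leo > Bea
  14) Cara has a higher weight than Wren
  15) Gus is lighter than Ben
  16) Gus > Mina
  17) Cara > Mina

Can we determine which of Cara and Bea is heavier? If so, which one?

undetermined

Following every chain through Bea: above Bea we get Bram, Leo.
Cara is not reached, and no chain runs the other way from Cara to Bea.
So the given relations leave the order of Bea and Cara undetermined.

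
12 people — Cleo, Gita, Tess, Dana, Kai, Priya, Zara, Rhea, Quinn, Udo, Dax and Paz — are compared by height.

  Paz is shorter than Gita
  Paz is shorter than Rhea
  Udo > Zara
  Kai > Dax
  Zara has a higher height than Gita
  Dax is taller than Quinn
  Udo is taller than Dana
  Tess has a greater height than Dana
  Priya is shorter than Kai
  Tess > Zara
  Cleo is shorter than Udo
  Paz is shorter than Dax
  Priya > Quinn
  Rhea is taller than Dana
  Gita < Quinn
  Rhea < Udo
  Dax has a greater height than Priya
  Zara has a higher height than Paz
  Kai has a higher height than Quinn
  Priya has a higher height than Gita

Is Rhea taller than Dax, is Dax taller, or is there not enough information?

Following every chain through Rhea: above Rhea we get Udo; below Rhea we get Paz, Dana.
Dax is not reached, and no chain runs the other way from Dax to Rhea.
So the given relations leave the order of Rhea and Dax undetermined.

undetermined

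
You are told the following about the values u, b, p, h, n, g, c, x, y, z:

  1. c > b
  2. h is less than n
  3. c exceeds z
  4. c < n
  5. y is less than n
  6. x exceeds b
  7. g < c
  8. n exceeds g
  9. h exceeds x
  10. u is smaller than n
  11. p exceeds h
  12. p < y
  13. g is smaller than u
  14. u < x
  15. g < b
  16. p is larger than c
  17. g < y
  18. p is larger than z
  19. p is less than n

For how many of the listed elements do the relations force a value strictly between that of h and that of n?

2

Chaining upward from h reaches: p, y.
Chaining downward from n reaches: g, z, u, b, x, c, p, y.
Strictly between h and n are those in both lists: p, y — 2 elements.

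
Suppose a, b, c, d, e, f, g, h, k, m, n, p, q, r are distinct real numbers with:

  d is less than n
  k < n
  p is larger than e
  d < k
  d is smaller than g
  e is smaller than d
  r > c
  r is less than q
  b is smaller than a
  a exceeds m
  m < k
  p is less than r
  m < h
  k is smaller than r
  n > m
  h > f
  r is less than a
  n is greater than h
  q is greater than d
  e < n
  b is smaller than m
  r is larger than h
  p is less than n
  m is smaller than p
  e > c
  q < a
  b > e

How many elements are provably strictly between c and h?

The relations place c below h. An element lies strictly between them when it is forced above c and also forced below h.
Above c: {e, d, b, m, k, p, r, g, q, n, a}. Below h: {f, e, b, m}.
Intersection: {e, b, m} — 3.

3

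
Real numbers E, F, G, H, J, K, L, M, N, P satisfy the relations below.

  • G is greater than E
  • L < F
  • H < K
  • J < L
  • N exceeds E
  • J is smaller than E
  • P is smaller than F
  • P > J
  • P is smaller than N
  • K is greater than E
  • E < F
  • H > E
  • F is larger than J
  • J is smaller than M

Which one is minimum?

Chaining upward from J: directly above it, P, M, E, L, F; then N, G, H, K.
That covers every other element, and nothing is given below J, so J is the minimum.

J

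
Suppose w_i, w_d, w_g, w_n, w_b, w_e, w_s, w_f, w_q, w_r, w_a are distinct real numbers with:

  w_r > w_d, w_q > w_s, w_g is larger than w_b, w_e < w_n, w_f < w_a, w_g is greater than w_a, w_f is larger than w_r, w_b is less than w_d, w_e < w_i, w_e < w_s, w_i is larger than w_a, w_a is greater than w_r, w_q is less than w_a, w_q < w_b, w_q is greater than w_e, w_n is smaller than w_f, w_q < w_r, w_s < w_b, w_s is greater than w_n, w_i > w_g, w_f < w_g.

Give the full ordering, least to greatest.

w_e < w_n < w_s < w_q < w_b < w_d < w_r < w_f < w_a < w_g < w_i

Each adjacent pair is fixed by a given relation: w_e < w_n; w_n < w_s; w_s < w_q; w_q < w_b; w_b < w_d; w_d < w_r; w_r < w_f; w_f < w_a; w_a < w_g; w_g < w_i. Chaining them end to end gives the full order.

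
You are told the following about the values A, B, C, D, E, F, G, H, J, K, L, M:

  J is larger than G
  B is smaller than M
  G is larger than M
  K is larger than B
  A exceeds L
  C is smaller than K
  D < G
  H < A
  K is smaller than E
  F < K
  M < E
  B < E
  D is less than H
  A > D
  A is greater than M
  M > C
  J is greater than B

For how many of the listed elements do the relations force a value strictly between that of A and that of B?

1

Chaining upward from B reaches: M, K, G, E, J.
Chaining downward from A reaches: D, C, H, L, M.
Strictly between B and A are those in both lists: M — 1 element.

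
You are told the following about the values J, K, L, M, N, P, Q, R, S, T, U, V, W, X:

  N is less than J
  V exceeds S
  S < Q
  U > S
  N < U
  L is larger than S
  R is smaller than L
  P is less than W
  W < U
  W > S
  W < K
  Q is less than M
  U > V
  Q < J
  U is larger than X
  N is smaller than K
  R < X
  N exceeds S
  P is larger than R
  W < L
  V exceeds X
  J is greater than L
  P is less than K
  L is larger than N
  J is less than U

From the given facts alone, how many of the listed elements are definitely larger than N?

From N the given relations immediately reach L, K, J, U.
Nothing else is reachable above N; 4 in all.

4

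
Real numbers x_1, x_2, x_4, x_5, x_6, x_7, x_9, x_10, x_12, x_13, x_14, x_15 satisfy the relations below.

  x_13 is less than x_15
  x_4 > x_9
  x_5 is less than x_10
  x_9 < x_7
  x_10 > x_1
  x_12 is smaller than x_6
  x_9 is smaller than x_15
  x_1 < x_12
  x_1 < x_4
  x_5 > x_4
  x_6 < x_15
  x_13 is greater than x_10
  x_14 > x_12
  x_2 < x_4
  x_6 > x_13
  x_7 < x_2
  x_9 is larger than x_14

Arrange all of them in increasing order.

The consecutive links are each given: x_1 < x_12; x_12 < x_14; x_14 < x_9; x_9 < x_7; x_7 < x_2; x_2 < x_4; x_4 < x_5; x_5 < x_10; x_10 < x_13; x_13 < x_6; x_6 < x_15.

x_1 < x_12 < x_14 < x_9 < x_7 < x_2 < x_4 < x_5 < x_10 < x_13 < x_6 < x_15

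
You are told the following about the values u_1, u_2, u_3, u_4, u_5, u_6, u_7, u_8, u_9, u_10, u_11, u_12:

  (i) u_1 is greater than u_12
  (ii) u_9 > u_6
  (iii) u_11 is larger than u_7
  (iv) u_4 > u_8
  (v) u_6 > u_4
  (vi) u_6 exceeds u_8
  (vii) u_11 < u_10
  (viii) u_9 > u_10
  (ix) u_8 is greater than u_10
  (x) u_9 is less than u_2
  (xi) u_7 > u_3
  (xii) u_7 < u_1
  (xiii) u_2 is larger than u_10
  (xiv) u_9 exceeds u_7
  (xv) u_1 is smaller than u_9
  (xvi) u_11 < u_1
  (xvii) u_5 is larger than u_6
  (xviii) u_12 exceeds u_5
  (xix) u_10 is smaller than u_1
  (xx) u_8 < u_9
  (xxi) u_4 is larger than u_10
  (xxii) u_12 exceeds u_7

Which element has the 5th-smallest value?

Piecing the relations together gives one ordering: u_3 < u_7 < u_11 < u_10 < u_8 < u_4 < u_6 < u_5 < u_12 < u_1 < u_9 < u_2.
Counting 5 from the smallest end gives u_8.

u_8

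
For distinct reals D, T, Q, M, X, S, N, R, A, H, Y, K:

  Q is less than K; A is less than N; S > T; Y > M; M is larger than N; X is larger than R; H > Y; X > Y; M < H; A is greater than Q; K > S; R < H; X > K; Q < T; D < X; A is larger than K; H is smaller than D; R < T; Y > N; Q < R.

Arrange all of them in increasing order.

Q < R < T < S < K < A < N < M < Y < H < D < X

Each adjacent pair is fixed by a given relation: Q < R; R < T; T < S; S < K; K < A; A < N; N < M; M < Y; Y < H; H < D; D < X. Chaining them end to end gives the full order.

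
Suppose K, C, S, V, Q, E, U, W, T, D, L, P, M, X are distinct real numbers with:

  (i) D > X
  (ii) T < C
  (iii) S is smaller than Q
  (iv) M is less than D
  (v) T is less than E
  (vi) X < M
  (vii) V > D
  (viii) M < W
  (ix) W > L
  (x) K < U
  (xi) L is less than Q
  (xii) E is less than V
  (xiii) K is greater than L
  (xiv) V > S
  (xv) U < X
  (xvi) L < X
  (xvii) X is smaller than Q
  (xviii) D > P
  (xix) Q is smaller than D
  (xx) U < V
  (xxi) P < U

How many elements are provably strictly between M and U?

1

Chaining upward from U reaches: X, Q, W, D, V.
Chaining downward from M reaches: L, P, K, X.
Strictly between U and M are those in both lists: X — 1 element.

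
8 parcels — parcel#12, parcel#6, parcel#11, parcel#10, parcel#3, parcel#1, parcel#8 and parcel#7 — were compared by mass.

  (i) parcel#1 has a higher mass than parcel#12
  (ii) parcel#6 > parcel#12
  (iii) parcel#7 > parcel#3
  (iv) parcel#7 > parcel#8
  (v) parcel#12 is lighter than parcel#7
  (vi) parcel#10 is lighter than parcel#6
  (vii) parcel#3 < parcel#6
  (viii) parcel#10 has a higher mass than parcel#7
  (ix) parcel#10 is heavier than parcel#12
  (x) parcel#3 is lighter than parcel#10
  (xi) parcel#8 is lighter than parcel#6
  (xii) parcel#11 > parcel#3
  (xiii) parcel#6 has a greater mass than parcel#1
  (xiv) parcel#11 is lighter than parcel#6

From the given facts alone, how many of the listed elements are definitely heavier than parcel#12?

The elements the relations force above parcel#12 are parcel#7, parcel#1, parcel#10, parcel#6 — no chain reaches any other.
That is 4.

4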